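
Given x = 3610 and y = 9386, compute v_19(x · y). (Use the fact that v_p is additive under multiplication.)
v_19(33883460) = 4

v_p(x) = 2 (factor: 3610 = 19^2 · 10); v_p(y) = 2 (factor: 9386 = 19^2 · 26). Additivity: v_p(xy) = v_p(x) + v_p(y) = 2 + 2 = 4. (Direct check: xy = 33883460 = 19^4 · (260).)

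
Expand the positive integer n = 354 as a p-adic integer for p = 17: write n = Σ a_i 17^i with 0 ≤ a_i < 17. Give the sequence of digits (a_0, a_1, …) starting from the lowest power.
(a_0, a_1, …) = (14, 3, 1)

Repeated division by 17 gives the digits low-to-high: 354 = 14 + 3·17^1 + 1·17^2. Digit sequence: (14, 3, 1).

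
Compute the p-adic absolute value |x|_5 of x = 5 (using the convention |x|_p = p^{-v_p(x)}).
|5|_5 = 1/5

Step 1 — compute v_5(x) by factoring powers of 5 out of the numerator and denominator: v_5(5) = 1. Step 2 — apply |x|_p = p^{-v_p(x)} = 5^{-1} = 1/5.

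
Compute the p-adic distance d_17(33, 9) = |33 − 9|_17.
d_17(33, 9) = 1

Step 1 — x − y = 33 − 9 = 24. Step 2 — v_17(24) = 0 (factor: 24 = (17^0 · 24); the sign does not affect v_p). Step 3 — |x − y|_17 = 17^{0} = 1.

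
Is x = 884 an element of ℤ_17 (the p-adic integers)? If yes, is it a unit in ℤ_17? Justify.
x ∈ ℤ_17 but not a unit; v_17(x) = 1 > 0

ℤ_17 = {x ∈ ℚ_17 : v_17(x) ≥ 0} and ℤ_17^× = {x ∈ ℤ_17 : v_17(x) = 0}. Here v_17(884) = v_17(num) − v_17(den) = 1; compare against these criteria.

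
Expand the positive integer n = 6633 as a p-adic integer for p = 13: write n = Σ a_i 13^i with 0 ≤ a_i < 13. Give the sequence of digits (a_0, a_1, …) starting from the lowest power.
(a_0, a_1, …) = (3, 3, 0, 3)

Repeated division by 13 gives the digits low-to-high: 6633 = 3 + 3·13^1 + 3·13^3. Digit sequence: (3, 3, 0, 3).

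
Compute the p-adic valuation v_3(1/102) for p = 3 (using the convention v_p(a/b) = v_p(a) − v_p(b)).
v_3(1/102) = -1

Factor powers of 3 from the numerator and denominator of the reduced fraction: 1 = 3^0 · 1 and 102 = 3^1 · 34. Apply v_p(a/b) = v_p(a) − v_p(b): v_3(1/102) = 0 − 1 = -1.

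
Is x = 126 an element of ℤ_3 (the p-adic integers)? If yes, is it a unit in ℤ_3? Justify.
x ∈ ℤ_3 but not a unit; v_3(x) = 2 > 0

ℤ_3 = {x ∈ ℚ_3 : v_3(x) ≥ 0} and ℤ_3^× = {x ∈ ℤ_3 : v_3(x) = 0}. Here v_3(126) = v_3(num) − v_3(den) = 2; compare against these criteria.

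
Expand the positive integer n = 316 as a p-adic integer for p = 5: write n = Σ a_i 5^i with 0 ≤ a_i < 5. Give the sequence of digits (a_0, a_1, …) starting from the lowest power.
(a_0, a_1, …) = (1, 3, 2, 2)

Repeated division by 5 gives the digits low-to-high: 316 = 1 + 3·5^1 + 2·5^2 + 2·5^3. Digit sequence: (1, 3, 2, 2).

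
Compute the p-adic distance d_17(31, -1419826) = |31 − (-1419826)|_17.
d_17(31, -1419826) = 1/1419857

Step 1 — x − y = 31 − (-1419826) = 1419857. Step 2 — v_17(1419857) = 5 (factor: 1419857 = (17^5 · 1); the sign does not affect v_p). Step 3 — |x − y|_17 = 17^{-5} = 1/1419857.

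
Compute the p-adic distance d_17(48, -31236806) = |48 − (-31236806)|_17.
d_17(48, -31236806) = 1/1419857

Step 1 — x − y = 48 − (-31236806) = 31236854. Step 2 — v_17(31236854) = 5 (factor: 31236854 = (17^5 · 22); the sign does not affect v_p). Step 3 — |x − y|_17 = 17^{-5} = 1/1419857.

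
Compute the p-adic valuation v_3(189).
v_3(189) = 3

v_3(n) is the largest exponent k such that 3^k divides n. Factor out: 189 = 3^3 · 7. (Sign doesn't affect v_p.) So v_3(189) = 3.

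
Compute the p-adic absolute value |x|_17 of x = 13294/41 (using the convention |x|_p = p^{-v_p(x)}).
|13294/41|_17 = 1/289

Step 1 — compute v_17(x) by factoring powers of 17 out of the numerator and denominator: v_17(13294/41) = 2. Step 2 — apply |x|_p = p^{-v_p(x)} = 17^{-2} = 1/289.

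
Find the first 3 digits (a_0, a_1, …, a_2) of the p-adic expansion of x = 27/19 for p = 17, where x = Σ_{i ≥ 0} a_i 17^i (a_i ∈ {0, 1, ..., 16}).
(a_0, …, a_2) = (5, 15, 0)

v_17(27/19) = 0 (numerator and denominator both coprime to 17), so x ∈ ℤ_17^×. Compute digits iteratively via a_i = x_i mod 17, x_{i+1} = (x_i − a_i)/17, with x_0 = x:
  x_0 = 27/19;  a_0 = 5;  x_1 = (x_0 − 5)/17 = -4/19
  x_1 = -4/19;  a_1 = 15;  x_2 = (x_1 − 15)/17 = -17/19
  x_2 = -17/19;  a_2 = 0;  x_3 = (x_2 − 0)/17 = -1/19
Digits: (5, 15, 0).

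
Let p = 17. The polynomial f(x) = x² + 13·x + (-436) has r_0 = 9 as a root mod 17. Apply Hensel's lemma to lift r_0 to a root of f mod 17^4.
r_3 = 23146 (mod 83521)

Hensel: r_{i+1} = r_i − f(r_i)·(f′(r_i))^{-1} mod 17^{i+2}, f′(x) = 2x + 13. Iterate:
  r_0 = 9 (mod 17)
  r_1 = 26 (mod 289)
  r_2 = 3494 (mod 4913)
  r_3 = 23146 (mod 83521)
Final: r = 23146 satisfies f(r) ≡ 0 mod 17^4.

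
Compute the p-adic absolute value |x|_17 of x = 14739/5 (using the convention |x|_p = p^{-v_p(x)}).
|14739/5|_17 = 1/4913

Step 1 — compute v_17(x) by factoring powers of 17 out of the numerator and denominator: v_17(14739/5) = 3. Step 2 — apply |x|_p = p^{-v_p(x)} = 17^{-3} = 1/4913.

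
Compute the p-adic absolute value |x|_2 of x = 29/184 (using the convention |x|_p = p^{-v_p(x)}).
|29/184|_2 = 8

Step 1 — compute v_2(x) by factoring powers of 2 out of the numerator and denominator: v_2(29/184) = -3. Step 2 — apply |x|_p = p^{-v_p(x)} = 2^{3} = 8.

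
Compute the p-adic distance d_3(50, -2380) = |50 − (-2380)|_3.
d_3(50, -2380) = 1/243

Step 1 — x − y = 50 − (-2380) = 2430. Step 2 — v_3(2430) = 5 (factor: 2430 = (3^5 · 10); the sign does not affect v_p). Step 3 — |x − y|_3 = 3^{-5} = 1/243.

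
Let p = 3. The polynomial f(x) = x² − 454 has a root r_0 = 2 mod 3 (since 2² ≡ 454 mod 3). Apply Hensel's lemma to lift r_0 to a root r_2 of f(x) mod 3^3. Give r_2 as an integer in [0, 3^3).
r_2 = 20 (mod 27)

Hensel's recurrence: r_{i+1} = r_i − f(r_i)·(f′(r_i))^{-1} mod 3^{i+2}, with f′(x) = 2x. Iterate:
  r_0 = 2 (mod 3)
  r_1 = 2 (mod 9)
  r_2 = 20 (mod 27)
Final: r_2 = 20, and one checks f(r_2) ≡ 0 mod 3^3.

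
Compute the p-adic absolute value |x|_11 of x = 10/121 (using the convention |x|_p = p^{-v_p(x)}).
|10/121|_11 = 121

Step 1 — compute v_11(x) by factoring powers of 11 out of the numerator and denominator: v_11(10/121) = -2. Step 2 — apply |x|_p = p^{-v_p(x)} = 11^{2} = 121.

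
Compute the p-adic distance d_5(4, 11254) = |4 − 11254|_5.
d_5(4, 11254) = 1/625

Step 1 — x − y = 4 − 11254 = -11250. Step 2 — v_5(-11250) = 4 (factor: -11250 = −(5^4 · 18); the sign does not affect v_p). Step 3 — |x − y|_5 = 5^{-4} = 1/625.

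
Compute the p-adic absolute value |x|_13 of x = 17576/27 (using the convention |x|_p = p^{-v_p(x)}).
|17576/27|_13 = 1/2197

Step 1 — compute v_13(x) by factoring powers of 13 out of the numerator and denominator: v_13(17576/27) = 3. Step 2 — apply |x|_p = p^{-v_p(x)} = 13^{-3} = 1/2197.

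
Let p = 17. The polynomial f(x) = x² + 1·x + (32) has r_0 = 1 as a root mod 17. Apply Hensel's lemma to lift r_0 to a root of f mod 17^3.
r_2 = 4132 (mod 4913)

Hensel: r_{i+1} = r_i − f(r_i)·(f′(r_i))^{-1} mod 17^{i+2}, f′(x) = 2x + 1. Iterate:
  r_0 = 1 (mod 17)
  r_1 = 86 (mod 289)
  r_2 = 4132 (mod 4913)
Final: r = 4132 satisfies f(r) ≡ 0 mod 17^3.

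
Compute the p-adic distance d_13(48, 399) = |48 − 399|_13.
d_13(48, 399) = 1/13

Step 1 — x − y = 48 − 399 = -351. Step 2 — v_13(-351) = 1 (factor: -351 = −(13^1 · 27); the sign does not affect v_p). Step 3 — |x − y|_13 = 13^{-1} = 1/13.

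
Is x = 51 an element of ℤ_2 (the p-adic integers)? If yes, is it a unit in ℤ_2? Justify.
x ∈ ℤ_2^× (unit); v_2(x) = 0

ℤ_2 = {x ∈ ℚ_2 : v_2(x) ≥ 0} and ℤ_2^× = {x ∈ ℤ_2 : v_2(x) = 0}. Here v_2(51) = v_2(num) − v_2(den) = 0; compare against these criteria.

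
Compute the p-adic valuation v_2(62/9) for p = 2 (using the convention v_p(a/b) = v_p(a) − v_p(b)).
v_2(62/9) = 1

Factor powers of 2 from the numerator and denominator of the reduced fraction: 62 = 2^1 · 31 and 9 = 2^0 · 9. Apply v_p(a/b) = v_p(a) − v_p(b): v_2(62/9) = 1 − 0 = 1.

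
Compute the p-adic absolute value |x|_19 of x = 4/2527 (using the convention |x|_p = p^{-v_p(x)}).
|4/2527|_19 = 361

Step 1 — compute v_19(x) by factoring powers of 19 out of the numerator and denominator: v_19(4/2527) = -2. Step 2 — apply |x|_p = p^{-v_p(x)} = 19^{2} = 361.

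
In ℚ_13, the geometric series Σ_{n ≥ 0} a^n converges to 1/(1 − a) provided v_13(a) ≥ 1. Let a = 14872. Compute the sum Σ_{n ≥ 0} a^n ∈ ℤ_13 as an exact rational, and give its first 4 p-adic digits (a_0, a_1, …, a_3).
Σ a^n = 1/(1 − a) = -1/14871;  first 4 digits = (1, 0, 10, 6)

v_13(a) = 2 ≥ 1, so the series converges in ℤ_13 to 1/(1 − a) = 1/(1 − 14872) = -1/14871. Expand this rational in ℤ_13: compute digits iteratively via d_i = x_i mod 13, x_{i+1} = (x_i − d_i)/13. The first 4 digits are (1, 0, 10, 6).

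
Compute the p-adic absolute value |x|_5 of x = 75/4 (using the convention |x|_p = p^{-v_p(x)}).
|75/4|_5 = 1/25

Step 1 — compute v_5(x) by factoring powers of 5 out of the numerator and denominator: v_5(75/4) = 2. Step 2 — apply |x|_p = p^{-v_p(x)} = 5^{-2} = 1/25.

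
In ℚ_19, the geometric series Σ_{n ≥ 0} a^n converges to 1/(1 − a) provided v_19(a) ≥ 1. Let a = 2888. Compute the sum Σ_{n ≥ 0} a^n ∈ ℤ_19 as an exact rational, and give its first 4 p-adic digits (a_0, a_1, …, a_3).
Σ a^n = 1/(1 − a) = -1/2887;  first 4 digits = (1, 0, 8, 0)

v_19(a) = 2 ≥ 1, so the series converges in ℤ_19 to 1/(1 − a) = 1/(1 − 2888) = -1/2887. Expand this rational in ℤ_19: compute digits iteratively via d_i = x_i mod 19, x_{i+1} = (x_i − d_i)/19. The first 4 digits are (1, 0, 8, 0).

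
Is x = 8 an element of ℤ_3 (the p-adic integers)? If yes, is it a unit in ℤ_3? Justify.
x ∈ ℤ_3^× (unit); v_3(x) = 0

ℤ_3 = {x ∈ ℚ_3 : v_3(x) ≥ 0} and ℤ_3^× = {x ∈ ℤ_3 : v_3(x) = 0}. Here v_3(8) = v_3(num) − v_3(den) = 0; compare against these criteria.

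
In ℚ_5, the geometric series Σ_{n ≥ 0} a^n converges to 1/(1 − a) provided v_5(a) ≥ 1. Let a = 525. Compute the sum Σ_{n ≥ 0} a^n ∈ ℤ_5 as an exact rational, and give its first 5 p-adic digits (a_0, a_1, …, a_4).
Σ a^n = 1/(1 − a) = -1/524;  first 5 digits = (1, 0, 1, 4, 1)

v_5(a) = 2 ≥ 1, so the series converges in ℤ_5 to 1/(1 − a) = 1/(1 − 525) = -1/524. Expand this rational in ℤ_5: compute digits iteratively via d_i = x_i mod 5, x_{i+1} = (x_i − d_i)/5. The first 5 digits are (1, 0, 1, 4, 1).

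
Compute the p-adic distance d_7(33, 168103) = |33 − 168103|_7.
d_7(33, 168103) = 1/16807

Step 1 — x − y = 33 − 168103 = -168070. Step 2 — v_7(-168070) = 5 (factor: -168070 = −(7^5 · 10); the sign does not affect v_p). Step 3 — |x − y|_7 = 7^{-5} = 1/16807.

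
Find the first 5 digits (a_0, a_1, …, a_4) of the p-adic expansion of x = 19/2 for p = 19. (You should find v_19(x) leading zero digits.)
(a_0, …, a_4) = (0, 10, 9, 9, 9)

v_19(19/2) = 1, so a_0 = ... = a_0 = 0. Factor out: x = 19^1 · u with u = 1/2 a unit in ℤ_19. Expand u iteratively via a_{v+i} = u_i mod 19, u_{i+1} = (u_i − a_{v+i})/19:
  u_0 = 1/2;  a_1 = 10;  u_1 = (u_0 − 10)/19 = -1/2
  u_1 = -1/2;  a_2 = 9;  u_2 = (u_1 − 9)/19 = -1/2
  u_2 = -1/2;  a_3 = 9;  u_3 = (u_2 − 9)/19 = -1/2
  u_3 = -1/2;  a_4 = 9;  u_4 = (u_3 − 9)/19 = -1/2
Digits: (0, 10, 9, 9, 9).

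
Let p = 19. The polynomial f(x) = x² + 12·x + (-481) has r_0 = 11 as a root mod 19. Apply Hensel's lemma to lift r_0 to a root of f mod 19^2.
r_1 = 315 (mod 361)

Hensel: r_{i+1} = r_i − f(r_i)·(f′(r_i))^{-1} mod 19^{i+2}, f′(x) = 2x + 12. Iterate:
  r_0 = 11 (mod 19)
  r_1 = 315 (mod 361)
Final: r = 315 satisfies f(r) ≡ 0 mod 19^2.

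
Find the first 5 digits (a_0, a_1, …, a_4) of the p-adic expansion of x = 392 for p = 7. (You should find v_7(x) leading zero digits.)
(a_0, …, a_4) = (0, 0, 1, 1, 0)

v_7(392) = 2, so a_0 = ... = a_1 = 0. Factor out: x = 7^2 · u with u = 8 a unit in ℤ_7. Expand u iteratively via a_{v+i} = u_i mod 7, u_{i+1} = (u_i − a_{v+i})/7:
  u_0 = 8;  a_2 = 1;  u_1 = (u_0 − 1)/7 = 1
  u_1 = 1;  a_3 = 1;  u_2 = (u_1 − 1)/7 = 0
  u_2 = 0;  a_4 = 0;  u_3 = (u_2 − 0)/7 = 0
Digits: (0, 0, 1, 1, 0).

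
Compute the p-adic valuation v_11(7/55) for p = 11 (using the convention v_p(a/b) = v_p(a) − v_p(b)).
v_11(7/55) = -1

Factor powers of 11 from the numerator and denominator of the reduced fraction: 7 = 11^0 · 7 and 55 = 11^1 · 5. Apply v_p(a/b) = v_p(a) − v_p(b): v_11(7/55) = 0 − 1 = -1.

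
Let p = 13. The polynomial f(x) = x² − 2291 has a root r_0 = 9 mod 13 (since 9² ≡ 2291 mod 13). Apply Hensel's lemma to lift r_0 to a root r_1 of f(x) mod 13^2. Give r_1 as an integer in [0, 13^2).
r_1 = 113 (mod 169)

Hensel's recurrence: r_{i+1} = r_i − f(r_i)·(f′(r_i))^{-1} mod 13^{i+2}, with f′(x) = 2x. Iterate:
  r_0 = 9 (mod 13)
  r_1 = 113 (mod 169)
Final: r_1 = 113, and one checks f(r_1) ≡ 0 mod 13^2.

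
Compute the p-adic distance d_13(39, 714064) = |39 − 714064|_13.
d_13(39, 714064) = 1/28561

Step 1 — x − y = 39 − 714064 = -714025. Step 2 — v_13(-714025) = 4 (factor: -714025 = −(13^4 · 25); the sign does not affect v_p). Step 3 — |x − y|_13 = 13^{-4} = 1/28561.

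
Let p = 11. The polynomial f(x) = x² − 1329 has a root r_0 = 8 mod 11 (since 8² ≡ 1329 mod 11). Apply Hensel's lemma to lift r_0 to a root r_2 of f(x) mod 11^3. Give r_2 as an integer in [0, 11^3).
r_2 = 745 (mod 1331)

Hensel's recurrence: r_{i+1} = r_i − f(r_i)·(f′(r_i))^{-1} mod 11^{i+2}, with f′(x) = 2x. Iterate:
  r_0 = 8 (mod 11)
  r_1 = 19 (mod 121)
  r_2 = 745 (mod 1331)
Final: r_2 = 745, and one checks f(r_2) ≡ 0 mod 11^3.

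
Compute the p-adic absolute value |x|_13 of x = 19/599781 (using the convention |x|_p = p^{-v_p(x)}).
|19/599781|_13 = 28561

Step 1 — compute v_13(x) by factoring powers of 13 out of the numerator and denominator: v_13(19/599781) = -4. Step 2 — apply |x|_p = p^{-v_p(x)} = 13^{4} = 28561.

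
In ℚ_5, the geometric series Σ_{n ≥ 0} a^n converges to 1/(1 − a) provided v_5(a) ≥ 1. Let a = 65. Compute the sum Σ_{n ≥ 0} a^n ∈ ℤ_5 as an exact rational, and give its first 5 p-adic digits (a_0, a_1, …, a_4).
Σ a^n = 1/(1 − a) = -1/64;  first 5 digits = (1, 3, 1, 1, 2)

v_5(a) = 1 ≥ 1, so the series converges in ℤ_5 to 1/(1 − a) = 1/(1 − 65) = -1/64. Expand this rational in ℤ_5: compute digits iteratively via d_i = x_i mod 5, x_{i+1} = (x_i − d_i)/5. The first 5 digits are (1, 3, 1, 1, 2).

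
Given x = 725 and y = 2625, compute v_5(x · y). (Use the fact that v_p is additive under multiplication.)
v_5(1903125) = 5

v_p(x) = 2 (factor: 725 = 5^2 · 29); v_p(y) = 3 (factor: 2625 = 5^3 · 21). Additivity: v_p(xy) = v_p(x) + v_p(y) = 2 + 3 = 5. (Direct check: xy = 1903125 = 5^5 · (609).)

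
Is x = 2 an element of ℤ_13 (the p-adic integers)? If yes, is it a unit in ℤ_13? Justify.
x ∈ ℤ_13^× (unit); v_13(x) = 0

ℤ_13 = {x ∈ ℚ_13 : v_13(x) ≥ 0} and ℤ_13^× = {x ∈ ℤ_13 : v_13(x) = 0}. Here v_13(2) = v_13(num) − v_13(den) = 0; compare against these criteria.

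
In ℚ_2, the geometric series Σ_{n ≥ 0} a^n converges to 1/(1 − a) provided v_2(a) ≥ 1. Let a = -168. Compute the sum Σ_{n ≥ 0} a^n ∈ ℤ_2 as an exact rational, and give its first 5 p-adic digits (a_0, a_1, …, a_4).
Σ a^n = 1/(1 − a) = 1/169;  first 5 digits = (1, 0, 0, 1, 1)

v_2(a) = 3 ≥ 1, so the series converges in ℤ_2 to 1/(1 − a) = 1/(1 − (-168)) = 1/169. Expand this rational in ℤ_2: compute digits iteratively via d_i = x_i mod 2, x_{i+1} = (x_i − d_i)/2. The first 5 digits are (1, 0, 0, 1, 1).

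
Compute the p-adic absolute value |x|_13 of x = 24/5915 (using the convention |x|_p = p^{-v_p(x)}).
|24/5915|_13 = 169

Step 1 — compute v_13(x) by factoring powers of 13 out of the numerator and denominator: v_13(24/5915) = -2. Step 2 — apply |x|_p = p^{-v_p(x)} = 13^{2} = 169.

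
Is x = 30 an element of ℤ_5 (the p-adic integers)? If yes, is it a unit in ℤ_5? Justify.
x ∈ ℤ_5 but not a unit; v_5(x) = 1 > 0

ℤ_5 = {x ∈ ℚ_5 : v_5(x) ≥ 0} and ℤ_5^× = {x ∈ ℤ_5 : v_5(x) = 0}. Here v_5(30) = v_5(num) − v_5(den) = 1; compare against these criteria.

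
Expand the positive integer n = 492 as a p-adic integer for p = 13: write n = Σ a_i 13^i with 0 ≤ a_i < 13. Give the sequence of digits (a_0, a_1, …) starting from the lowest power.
(a_0, a_1, …) = (11, 11, 2)

Repeated division by 13 gives the digits low-to-high: 492 = 11 + 11·13^1 + 2·13^2. Digit sequence: (11, 11, 2).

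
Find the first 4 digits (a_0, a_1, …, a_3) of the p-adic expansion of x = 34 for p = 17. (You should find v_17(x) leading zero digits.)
(a_0, …, a_3) = (0, 2, 0, 0)

v_17(34) = 1, so a_0 = ... = a_0 = 0. Factor out: x = 17^1 · u with u = 2 a unit in ℤ_17. Expand u iteratively via a_{v+i} = u_i mod 17, u_{i+1} = (u_i − a_{v+i})/17:
  u_0 = 2;  a_1 = 2;  u_1 = (u_0 − 2)/17 = 0
  u_1 = 0;  a_2 = 0;  u_2 = (u_1 − 0)/17 = 0
  u_2 = 0;  a_3 = 0;  u_3 = (u_2 − 0)/17 = 0
Digits: (0, 2, 0, 0).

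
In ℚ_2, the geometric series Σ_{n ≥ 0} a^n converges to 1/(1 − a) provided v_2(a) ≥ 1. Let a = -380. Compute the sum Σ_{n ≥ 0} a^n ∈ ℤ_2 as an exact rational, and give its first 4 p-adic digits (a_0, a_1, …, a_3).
Σ a^n = 1/(1 − a) = 1/381;  first 4 digits = (1, 0, 1, 0)

v_2(a) = 2 ≥ 1, so the series converges in ℤ_2 to 1/(1 − a) = 1/(1 − (-380)) = 1/381. Expand this rational in ℤ_2: compute digits iteratively via d_i = x_i mod 2, x_{i+1} = (x_i − d_i)/2. The first 4 digits are (1, 0, 1, 0).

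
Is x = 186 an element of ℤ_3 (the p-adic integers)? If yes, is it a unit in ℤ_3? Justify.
x ∈ ℤ_3 but not a unit; v_3(x) = 1 > 0

ℤ_3 = {x ∈ ℚ_3 : v_3(x) ≥ 0} and ℤ_3^× = {x ∈ ℤ_3 : v_3(x) = 0}. Here v_3(186) = v_3(num) − v_3(den) = 1; compare against these criteria.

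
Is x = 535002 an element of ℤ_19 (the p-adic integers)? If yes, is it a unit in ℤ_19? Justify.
x ∈ ℤ_19 but not a unit; v_19(x) = 3 > 0

ℤ_19 = {x ∈ ℚ_19 : v_19(x) ≥ 0} and ℤ_19^× = {x ∈ ℤ_19 : v_19(x) = 0}. Here v_19(535002) = v_19(num) − v_19(den) = 3; compare against these criteria.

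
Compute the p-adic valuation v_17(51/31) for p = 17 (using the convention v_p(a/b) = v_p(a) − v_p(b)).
v_17(51/31) = 1

Factor powers of 17 from the numerator and denominator of the reduced fraction: 51 = 17^1 · 3 and 31 = 17^0 · 31. Apply v_p(a/b) = v_p(a) − v_p(b): v_17(51/31) = 1 − 0 = 1.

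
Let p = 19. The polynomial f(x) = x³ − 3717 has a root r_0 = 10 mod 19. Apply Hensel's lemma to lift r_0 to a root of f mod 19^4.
r_3 = 47795 (mod 130321)

Hensel: r_{i+1} = r_i − f(r_i)/f′(r_i) mod 19^{i+2}, where f′(x) = 3x². Iterate:
  r_0 = 10 (mod 19)
  r_1 = 143 (mod 361)
  r_2 = 6641 (mod 6859)
  r_3 = 47795 (mod 130321)
Final: r = 47795 with f(r) ≡ 0 mod 19^4.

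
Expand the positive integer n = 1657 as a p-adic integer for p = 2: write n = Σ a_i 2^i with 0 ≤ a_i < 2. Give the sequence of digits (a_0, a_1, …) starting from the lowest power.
(a_0, a_1, …) = (1, 0, 0, 1, 1, 1, 1, 0, 0, 1, 1)

Repeated division by 2 gives the digits low-to-high: 1657 = 1 + 1·2^3 + 1·2^4 + 1·2^5 + 1·2^6 + 1·2^9 + 1·2^10. Digit sequence: (1, 0, 0, 1, 1, 1, 1, 0, 0, 1, 1).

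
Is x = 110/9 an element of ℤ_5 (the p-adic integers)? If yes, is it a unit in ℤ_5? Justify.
x ∈ ℤ_5 but not a unit; v_5(x) = 1 > 0

ℤ_5 = {x ∈ ℚ_5 : v_5(x) ≥ 0} and ℤ_5^× = {x ∈ ℤ_5 : v_5(x) = 0}. Here v_5(110/9) = v_5(num) − v_5(den) = 1; compare against these criteria.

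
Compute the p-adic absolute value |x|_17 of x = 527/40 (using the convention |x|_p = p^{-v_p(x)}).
|527/40|_17 = 1/17

Step 1 — compute v_17(x) by factoring powers of 17 out of the numerator and denominator: v_17(527/40) = 1. Step 2 — apply |x|_p = p^{-v_p(x)} = 17^{-1} = 1/17.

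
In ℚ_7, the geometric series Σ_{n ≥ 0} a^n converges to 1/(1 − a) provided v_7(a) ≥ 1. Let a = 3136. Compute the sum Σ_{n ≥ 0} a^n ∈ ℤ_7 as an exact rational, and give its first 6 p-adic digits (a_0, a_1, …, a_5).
Σ a^n = 1/(1 − a) = -1/3135;  first 6 digits = (1, 0, 1, 2, 2, 4)

v_7(a) = 2 ≥ 1, so the series converges in ℤ_7 to 1/(1 − a) = 1/(1 − 3136) = -1/3135. Expand this rational in ℤ_7: compute digits iteratively via d_i = x_i mod 7, x_{i+1} = (x_i − d_i)/7. The first 6 digits are (1, 0, 1, 2, 2, 4).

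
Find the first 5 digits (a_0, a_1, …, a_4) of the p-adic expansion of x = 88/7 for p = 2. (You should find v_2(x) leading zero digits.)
(a_0, …, a_4) = (0, 0, 0, 1, 0)

v_2(88/7) = 3, so a_0 = ... = a_2 = 0. Factor out: x = 2^3 · u with u = 11/7 a unit in ℤ_2. Expand u iteratively via a_{v+i} = u_i mod 2, u_{i+1} = (u_i − a_{v+i})/2:
  u_0 = 11/7;  a_3 = 1;  u_1 = (u_0 − 1)/2 = 2/7
  u_1 = 2/7;  a_4 = 0;  u_2 = (u_1 − 0)/2 = 1/7
Digits: (0, 0, 0, 1, 0).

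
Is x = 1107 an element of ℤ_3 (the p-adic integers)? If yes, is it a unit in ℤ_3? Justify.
x ∈ ℤ_3 but not a unit; v_3(x) = 3 > 0

ℤ_3 = {x ∈ ℚ_3 : v_3(x) ≥ 0} and ℤ_3^× = {x ∈ ℤ_3 : v_3(x) = 0}. Here v_3(1107) = v_3(num) − v_3(den) = 3; compare against these criteria.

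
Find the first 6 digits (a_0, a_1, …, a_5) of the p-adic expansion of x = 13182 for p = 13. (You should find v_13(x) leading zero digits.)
(a_0, …, a_5) = (0, 0, 0, 6, 0, 0)

v_13(13182) = 3, so a_0 = ... = a_2 = 0. Factor out: x = 13^3 · u with u = 6 a unit in ℤ_13. Expand u iteratively via a_{v+i} = u_i mod 13, u_{i+1} = (u_i − a_{v+i})/13:
  u_0 = 6;  a_3 = 6;  u_1 = (u_0 − 6)/13 = 0
  u_1 = 0;  a_4 = 0;  u_2 = (u_1 − 0)/13 = 0
  u_2 = 0;  a_5 = 0;  u_3 = (u_2 − 0)/13 = 0
Digits: (0, 0, 0, 6, 0, 0).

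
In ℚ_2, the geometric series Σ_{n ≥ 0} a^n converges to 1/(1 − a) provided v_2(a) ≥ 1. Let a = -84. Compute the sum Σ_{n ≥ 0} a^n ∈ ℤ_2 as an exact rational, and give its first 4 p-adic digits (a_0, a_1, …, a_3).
Σ a^n = 1/(1 − a) = 1/85;  first 4 digits = (1, 0, 1, 1)

v_2(a) = 2 ≥ 1, so the series converges in ℤ_2 to 1/(1 − a) = 1/(1 − (-84)) = 1/85. Expand this rational in ℤ_2: compute digits iteratively via d_i = x_i mod 2, x_{i+1} = (x_i − d_i)/2. The first 4 digits are (1, 0, 1, 1).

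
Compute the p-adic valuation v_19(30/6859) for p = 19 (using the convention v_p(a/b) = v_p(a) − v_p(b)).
v_19(30/6859) = -3

Factor powers of 19 from the numerator and denominator of the reduced fraction: 30 = 19^0 · 30 and 6859 = 19^3 · 1. Apply v_p(a/b) = v_p(a) − v_p(b): v_19(30/6859) = 0 − 3 = -3.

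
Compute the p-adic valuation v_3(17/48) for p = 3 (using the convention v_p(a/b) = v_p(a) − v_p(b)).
v_3(17/48) = -1

Factor powers of 3 from the numerator and denominator of the reduced fraction: 17 = 3^0 · 17 and 48 = 3^1 · 16. Apply v_p(a/b) = v_p(a) − v_p(b): v_3(17/48) = 0 − 1 = -1.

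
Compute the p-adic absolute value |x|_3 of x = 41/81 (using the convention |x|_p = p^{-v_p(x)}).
|41/81|_3 = 81

Step 1 — compute v_3(x) by factoring powers of 3 out of the numerator and denominator: v_3(41/81) = -4. Step 2 — apply |x|_p = p^{-v_p(x)} = 3^{4} = 81.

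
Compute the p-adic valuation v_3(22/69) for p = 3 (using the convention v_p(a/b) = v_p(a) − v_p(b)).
v_3(22/69) = -1

Factor powers of 3 from the numerator and denominator of the reduced fraction: 22 = 3^0 · 22 and 69 = 3^1 · 23. Apply v_p(a/b) = v_p(a) − v_p(b): v_3(22/69) = 0 − 1 = -1.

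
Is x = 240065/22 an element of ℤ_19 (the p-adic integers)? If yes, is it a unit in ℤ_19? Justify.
x ∈ ℤ_19 but not a unit; v_19(x) = 3 > 0

ℤ_19 = {x ∈ ℚ_19 : v_19(x) ≥ 0} and ℤ_19^× = {x ∈ ℤ_19 : v_19(x) = 0}. Here v_19(240065/22) = v_19(num) − v_19(den) = 3; compare against these criteria.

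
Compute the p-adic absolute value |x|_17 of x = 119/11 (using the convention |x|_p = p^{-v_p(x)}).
|119/11|_17 = 1/17

Step 1 — compute v_17(x) by factoring powers of 17 out of the numerator and denominator: v_17(119/11) = 1. Step 2 — apply |x|_p = p^{-v_p(x)} = 17^{-1} = 1/17.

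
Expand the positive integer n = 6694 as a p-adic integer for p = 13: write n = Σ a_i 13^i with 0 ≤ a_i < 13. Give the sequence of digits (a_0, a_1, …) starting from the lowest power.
(a_0, a_1, …) = (12, 7, 0, 3)

Repeated division by 13 gives the digits low-to-high: 6694 = 12 + 7·13^1 + 3·13^3. Digit sequence: (12, 7, 0, 3).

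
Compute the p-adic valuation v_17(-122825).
v_17(-122825) = 3

v_17(n) is the largest exponent k such that 17^k divides n. Factor out: -122825 = -17^3 · 25. (Sign doesn't affect v_p.) So v_17(-122825) = 3.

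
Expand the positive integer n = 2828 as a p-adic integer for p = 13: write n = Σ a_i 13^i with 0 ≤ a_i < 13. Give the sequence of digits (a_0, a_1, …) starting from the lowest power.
(a_0, a_1, …) = (7, 9, 3, 1)

Repeated division by 13 gives the digits low-to-high: 2828 = 7 + 9·13^1 + 3·13^2 + 1·13^3. Digit sequence: (7, 9, 3, 1).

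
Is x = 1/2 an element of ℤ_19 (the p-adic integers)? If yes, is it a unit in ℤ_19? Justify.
x ∈ ℤ_19^× (unit); v_19(x) = 0

ℤ_19 = {x ∈ ℚ_19 : v_19(x) ≥ 0} and ℤ_19^× = {x ∈ ℤ_19 : v_19(x) = 0}. Here v_19(1/2) = v_19(num) − v_19(den) = 0; compare against these criteria.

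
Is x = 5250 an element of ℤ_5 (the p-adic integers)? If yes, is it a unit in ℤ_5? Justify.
x ∈ ℤ_5 but not a unit; v_5(x) = 3 > 0

ℤ_5 = {x ∈ ℚ_5 : v_5(x) ≥ 0} and ℤ_5^× = {x ∈ ℤ_5 : v_5(x) = 0}. Here v_5(5250) = v_5(num) − v_5(den) = 3; compare against these criteria.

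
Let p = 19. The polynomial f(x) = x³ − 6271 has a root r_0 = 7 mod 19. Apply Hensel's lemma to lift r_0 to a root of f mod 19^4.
r_3 = 44524 (mod 130321)

Hensel: r_{i+1} = r_i − f(r_i)/f′(r_i) mod 19^{i+2}, where f′(x) = 3x². Iterate:
  r_0 = 7 (mod 19)
  r_1 = 121 (mod 361)
  r_2 = 3370 (mod 6859)
  r_3 = 44524 (mod 130321)
Final: r = 44524 with f(r) ≡ 0 mod 19^4.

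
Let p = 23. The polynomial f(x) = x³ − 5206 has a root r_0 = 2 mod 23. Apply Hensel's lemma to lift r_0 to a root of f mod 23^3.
r_2 = 9869 (mod 12167)

Hensel: r_{i+1} = r_i − f(r_i)/f′(r_i) mod 23^{i+2}, where f′(x) = 3x². Iterate:
  r_0 = 2 (mod 23)
  r_1 = 347 (mod 529)
  r_2 = 9869 (mod 12167)
Final: r = 9869 with f(r) ≡ 0 mod 23^3.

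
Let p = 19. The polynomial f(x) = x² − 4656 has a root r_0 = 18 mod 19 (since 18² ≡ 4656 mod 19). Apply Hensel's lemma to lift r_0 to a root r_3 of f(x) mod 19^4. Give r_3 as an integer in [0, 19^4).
r_3 = 87019 (mod 130321)

Hensel's recurrence: r_{i+1} = r_i − f(r_i)·(f′(r_i))^{-1} mod 19^{i+2}, with f′(x) = 2x. Iterate:
  r_0 = 18 (mod 19)
  r_1 = 18 (mod 361)
  r_2 = 4711 (mod 6859)
  r_3 = 87019 (mod 130321)
Final: r_3 = 87019, and one checks f(r_3) ≡ 0 mod 19^4.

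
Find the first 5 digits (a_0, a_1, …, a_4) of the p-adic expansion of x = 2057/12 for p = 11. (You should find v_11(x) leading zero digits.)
(a_0, …, a_4) = (0, 0, 6, 6, 4)

v_11(2057/12) = 2, so a_0 = ... = a_1 = 0. Factor out: x = 11^2 · u with u = 17/12 a unit in ℤ_11. Expand u iteratively via a_{v+i} = u_i mod 11, u_{i+1} = (u_i − a_{v+i})/11:
  u_0 = 17/12;  a_2 = 6;  u_1 = (u_0 − 6)/11 = -5/12
  u_1 = -5/12;  a_3 = 6;  u_2 = (u_1 − 6)/11 = -7/12
  u_2 = -7/12;  a_4 = 4;  u_3 = (u_2 − 4)/11 = -5/12
Digits: (0, 0, 6, 6, 4).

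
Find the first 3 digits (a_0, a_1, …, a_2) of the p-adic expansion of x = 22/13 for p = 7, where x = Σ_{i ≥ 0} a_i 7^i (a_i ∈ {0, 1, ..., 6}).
(a_0, …, a_2) = (6, 1, 3)

v_7(22/13) = 0 (numerator and denominator both coprime to 7), so x ∈ ℤ_7^×. Compute digits iteratively via a_i = x_i mod 7, x_{i+1} = (x_i − a_i)/7, with x_0 = x:
  x_0 = 22/13;  a_0 = 6;  x_1 = (x_0 − 6)/7 = -8/13
  x_1 = -8/13;  a_1 = 1;  x_2 = (x_1 − 1)/7 = -3/13
  x_2 = -3/13;  a_2 = 3;  x_3 = (x_2 − 3)/7 = -6/13
Digits: (6, 1, 3).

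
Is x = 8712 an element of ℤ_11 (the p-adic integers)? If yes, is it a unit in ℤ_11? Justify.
x ∈ ℤ_11 but not a unit; v_11(x) = 2 > 0

ℤ_11 = {x ∈ ℚ_11 : v_11(x) ≥ 0} and ℤ_11^× = {x ∈ ℤ_11 : v_11(x) = 0}. Here v_11(8712) = v_11(num) − v_11(den) = 2; compare against these criteria.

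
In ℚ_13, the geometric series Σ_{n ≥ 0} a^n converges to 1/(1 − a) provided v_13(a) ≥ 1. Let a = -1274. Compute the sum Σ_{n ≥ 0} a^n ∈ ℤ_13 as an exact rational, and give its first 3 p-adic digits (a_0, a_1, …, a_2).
Σ a^n = 1/(1 − a) = 1/1275;  first 3 digits = (1, 6, 2)

v_13(a) = 1 ≥ 1, so the series converges in ℤ_13 to 1/(1 − a) = 1/(1 − (-1274)) = 1/1275. Expand this rational in ℤ_13: compute digits iteratively via d_i = x_i mod 13, x_{i+1} = (x_i − d_i)/13. The first 3 digits are (1, 6, 2).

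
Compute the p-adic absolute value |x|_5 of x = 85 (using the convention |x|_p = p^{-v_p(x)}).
|85|_5 = 1/5

Step 1 — compute v_5(x) by factoring powers of 5 out of the numerator and denominator: v_5(85) = 1. Step 2 — apply |x|_p = p^{-v_p(x)} = 5^{-1} = 1/5.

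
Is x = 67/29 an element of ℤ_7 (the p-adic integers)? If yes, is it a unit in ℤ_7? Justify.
x ∈ ℤ_7^× (unit); v_7(x) = 0

ℤ_7 = {x ∈ ℚ_7 : v_7(x) ≥ 0} and ℤ_7^× = {x ∈ ℤ_7 : v_7(x) = 0}. Here v_7(67/29) = v_7(num) − v_7(den) = 0; compare against these criteria.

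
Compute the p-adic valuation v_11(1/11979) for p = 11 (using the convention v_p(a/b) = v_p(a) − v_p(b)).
v_11(1/11979) = -3

Factor powers of 11 from the numerator and denominator of the reduced fraction: 1 = 11^0 · 1 and 11979 = 11^3 · 9. Apply v_p(a/b) = v_p(a) − v_p(b): v_11(1/11979) = 0 − 3 = -3.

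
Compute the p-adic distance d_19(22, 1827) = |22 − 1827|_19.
d_19(22, 1827) = 1/361

Step 1 — x − y = 22 − 1827 = -1805. Step 2 — v_19(-1805) = 2 (factor: -1805 = −(19^2 · 5); the sign does not affect v_p). Step 3 — |x − y|_19 = 19^{-2} = 1/361.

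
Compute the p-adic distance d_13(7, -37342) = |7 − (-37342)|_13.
d_13(7, -37342) = 1/2197

Step 1 — x − y = 7 − (-37342) = 37349. Step 2 — v_13(37349) = 3 (factor: 37349 = (13^3 · 17); the sign does not affect v_p). Step 3 — |x − y|_13 = 13^{-3} = 1/2197.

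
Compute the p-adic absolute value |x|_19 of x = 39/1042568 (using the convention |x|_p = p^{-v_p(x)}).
|39/1042568|_19 = 130321

Step 1 — compute v_19(x) by factoring powers of 19 out of the numerator and denominator: v_19(39/1042568) = -4. Step 2 — apply |x|_p = p^{-v_p(x)} = 19^{4} = 130321.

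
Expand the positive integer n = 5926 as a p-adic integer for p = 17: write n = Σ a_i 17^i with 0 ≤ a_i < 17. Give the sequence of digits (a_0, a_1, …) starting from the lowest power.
(a_0, a_1, …) = (10, 8, 3, 1)

Repeated division by 17 gives the digits low-to-high: 5926 = 10 + 8·17^1 + 3·17^2 + 1·17^3. Digit sequence: (10, 8, 3, 1).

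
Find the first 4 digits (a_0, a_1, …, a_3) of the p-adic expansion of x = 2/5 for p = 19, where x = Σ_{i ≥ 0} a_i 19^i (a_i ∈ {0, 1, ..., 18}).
(a_0, …, a_3) = (8, 11, 7, 11)

v_19(2/5) = 0 (numerator and denominator both coprime to 19), so x ∈ ℤ_19^×. Compute digits iteratively via a_i = x_i mod 19, x_{i+1} = (x_i − a_i)/19, with x_0 = x:
  x_0 = 2/5;  a_0 = 8;  x_1 = (x_0 − 8)/19 = -2/5
  x_1 = -2/5;  a_1 = 11;  x_2 = (x_1 − 11)/19 = -3/5
  x_2 = -3/5;  a_2 = 7;  x_3 = (x_2 − 7)/19 = -2/5
  x_3 = -2/5;  a_3 = 11;  x_4 = (x_3 − 11)/19 = -3/5
Digits: (8, 11, 7, 11).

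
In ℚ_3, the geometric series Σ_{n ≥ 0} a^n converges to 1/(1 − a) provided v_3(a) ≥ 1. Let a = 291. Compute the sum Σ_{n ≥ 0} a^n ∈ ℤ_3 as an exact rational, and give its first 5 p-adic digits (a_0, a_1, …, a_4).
Σ a^n = 1/(1 − a) = -1/290;  first 5 digits = (1, 1, 0, 1, 0)

v_3(a) = 1 ≥ 1, so the series converges in ℤ_3 to 1/(1 − a) = 1/(1 − 291) = -1/290. Expand this rational in ℤ_3: compute digits iteratively via d_i = x_i mod 3, x_{i+1} = (x_i − d_i)/3. The first 5 digits are (1, 1, 0, 1, 0).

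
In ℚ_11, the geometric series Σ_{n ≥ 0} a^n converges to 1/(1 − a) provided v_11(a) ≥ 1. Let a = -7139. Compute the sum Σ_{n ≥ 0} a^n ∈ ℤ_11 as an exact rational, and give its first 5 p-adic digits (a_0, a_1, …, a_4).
Σ a^n = 1/(1 − a) = 1/7140;  first 5 digits = (1, 0, 7, 5, 4)

v_11(a) = 2 ≥ 1, so the series converges in ℤ_11 to 1/(1 − a) = 1/(1 − (-7139)) = 1/7140. Expand this rational in ℤ_11: compute digits iteratively via d_i = x_i mod 11, x_{i+1} = (x_i − d_i)/11. The first 5 digits are (1, 0, 7, 5, 4).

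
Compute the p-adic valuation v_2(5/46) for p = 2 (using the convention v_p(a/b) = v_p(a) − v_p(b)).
v_2(5/46) = -1

Factor powers of 2 from the numerator and denominator of the reduced fraction: 5 = 2^0 · 5 and 46 = 2^1 · 23. Apply v_p(a/b) = v_p(a) − v_p(b): v_2(5/46) = 0 − 1 = -1.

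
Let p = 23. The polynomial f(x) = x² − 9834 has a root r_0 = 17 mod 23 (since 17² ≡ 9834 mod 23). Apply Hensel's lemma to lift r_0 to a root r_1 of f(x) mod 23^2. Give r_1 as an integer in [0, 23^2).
r_1 = 500 (mod 529)

Hensel's recurrence: r_{i+1} = r_i − f(r_i)·(f′(r_i))^{-1} mod 23^{i+2}, with f′(x) = 2x. Iterate:
  r_0 = 17 (mod 23)
  r_1 = 500 (mod 529)
Final: r_1 = 500, and one checks f(r_1) ≡ 0 mod 23^2.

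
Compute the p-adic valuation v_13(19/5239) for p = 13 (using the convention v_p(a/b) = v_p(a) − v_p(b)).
v_13(19/5239) = -2

Factor powers of 13 from the numerator and denominator of the reduced fraction: 19 = 13^0 · 19 and 5239 = 13^2 · 31. Apply v_p(a/b) = v_p(a) − v_p(b): v_13(19/5239) = 0 − 2 = -2.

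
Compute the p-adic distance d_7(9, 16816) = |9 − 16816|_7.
d_7(9, 16816) = 1/16807

Step 1 — x − y = 9 − 16816 = -16807. Step 2 — v_7(-16807) = 5 (factor: -16807 = −(7^5 · 1); the sign does not affect v_p). Step 3 — |x − y|_7 = 7^{-5} = 1/16807.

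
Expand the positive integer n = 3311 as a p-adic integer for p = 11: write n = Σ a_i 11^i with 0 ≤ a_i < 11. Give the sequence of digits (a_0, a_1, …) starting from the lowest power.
(a_0, a_1, …) = (0, 4, 5, 2)

Repeated division by 11 gives the digits low-to-high: 3311 = 4·11^1 + 5·11^2 + 2·11^3. Digit sequence: (0, 4, 5, 2).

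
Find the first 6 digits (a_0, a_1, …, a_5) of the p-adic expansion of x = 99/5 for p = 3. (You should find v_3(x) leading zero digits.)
(a_0, …, a_5) = (0, 0, 1, 1, 1, 2)

v_3(99/5) = 2, so a_0 = ... = a_1 = 0. Factor out: x = 3^2 · u with u = 11/5 a unit in ℤ_3. Expand u iteratively via a_{v+i} = u_i mod 3, u_{i+1} = (u_i − a_{v+i})/3:
  u_0 = 11/5;  a_2 = 1;  u_1 = (u_0 − 1)/3 = 2/5
  u_1 = 2/5;  a_3 = 1;  u_2 = (u_1 − 1)/3 = -1/5
  u_2 = -1/5;  a_4 = 1;  u_3 = (u_2 − 1)/3 = -2/5
  u_3 = -2/5;  a_5 = 2;  u_4 = (u_3 − 2)/3 = -4/5
Digits: (0, 0, 1, 1, 1, 2).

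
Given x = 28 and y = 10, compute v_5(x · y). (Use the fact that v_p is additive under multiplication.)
v_5(280) = 1

v_p(x) = 0 (factor: 28 = 5^0 · 28); v_p(y) = 1 (factor: 10 = 5^1 · 2). Additivity: v_p(xy) = v_p(x) + v_p(y) = 0 + 1 = 1. (Direct check: xy = 280 = 5^1 · (56).)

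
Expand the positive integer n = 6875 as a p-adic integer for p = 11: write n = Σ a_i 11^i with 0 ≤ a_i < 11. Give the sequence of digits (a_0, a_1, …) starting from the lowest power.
(a_0, a_1, …) = (0, 9, 1, 5)

Repeated division by 11 gives the digits low-to-high: 6875 = 9·11^1 + 1·11^2 + 5·11^3. Digit sequence: (0, 9, 1, 5).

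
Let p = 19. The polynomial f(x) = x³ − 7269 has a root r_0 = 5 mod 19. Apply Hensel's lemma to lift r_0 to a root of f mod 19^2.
r_1 = 81 (mod 361)

Hensel: r_{i+1} = r_i − f(r_i)/f′(r_i) mod 19^{i+2}, where f′(x) = 3x². Iterate:
  r_0 = 5 (mod 19)
  r_1 = 81 (mod 361)
Final: r = 81 with f(r) ≡ 0 mod 19^2.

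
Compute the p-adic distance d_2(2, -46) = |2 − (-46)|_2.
d_2(2, -46) = 1/16

Step 1 — x − y = 2 − (-46) = 48. Step 2 — v_2(48) = 4 (factor: 48 = (2^4 · 3); the sign does not affect v_p). Step 3 — |x − y|_2 = 2^{-4} = 1/16.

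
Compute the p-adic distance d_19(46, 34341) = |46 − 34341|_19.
d_19(46, 34341) = 1/6859

Step 1 — x − y = 46 − 34341 = -34295. Step 2 — v_19(-34295) = 3 (factor: -34295 = −(19^3 · 5); the sign does not affect v_p). Step 3 — |x − y|_19 = 19^{-3} = 1/6859.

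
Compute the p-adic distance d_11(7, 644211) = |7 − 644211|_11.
d_11(7, 644211) = 1/161051

Step 1 — x − y = 7 − 644211 = -644204. Step 2 — v_11(-644204) = 5 (factor: -644204 = −(11^5 · 4); the sign does not affect v_p). Step 3 — |x − y|_11 = 11^{-5} = 1/161051.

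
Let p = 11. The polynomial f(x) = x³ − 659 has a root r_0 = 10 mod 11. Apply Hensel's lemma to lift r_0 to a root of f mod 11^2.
r_1 = 98 (mod 121)

Hensel: r_{i+1} = r_i − f(r_i)/f′(r_i) mod 11^{i+2}, where f′(x) = 3x². Iterate:
  r_0 = 10 (mod 11)
  r_1 = 98 (mod 121)
Final: r = 98 with f(r) ≡ 0 mod 11^2.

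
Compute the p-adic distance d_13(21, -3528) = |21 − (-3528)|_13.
d_13(21, -3528) = 1/169

Step 1 — x − y = 21 − (-3528) = 3549. Step 2 — v_13(3549) = 2 (factor: 3549 = (13^2 · 21); the sign does not affect v_p). Step 3 — |x − y|_13 = 13^{-2} = 1/169.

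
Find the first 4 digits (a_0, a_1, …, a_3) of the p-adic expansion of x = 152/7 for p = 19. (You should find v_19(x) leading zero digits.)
(a_0, …, a_3) = (0, 12, 13, 2)

v_19(152/7) = 1, so a_0 = ... = a_0 = 0. Factor out: x = 19^1 · u with u = 8/7 a unit in ℤ_19. Expand u iteratively via a_{v+i} = u_i mod 19, u_{i+1} = (u_i − a_{v+i})/19:
  u_0 = 8/7;  a_1 = 12;  u_1 = (u_0 − 12)/19 = -4/7
  u_1 = -4/7;  a_2 = 13;  u_2 = (u_1 − 13)/19 = -5/7
  u_2 = -5/7;  a_3 = 2;  u_3 = (u_2 − 2)/19 = -1/7
Digits: (0, 12, 13, 2).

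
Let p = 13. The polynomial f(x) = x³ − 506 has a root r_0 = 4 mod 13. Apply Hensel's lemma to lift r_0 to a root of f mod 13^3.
r_2 = 485 (mod 2197)

Hensel: r_{i+1} = r_i − f(r_i)/f′(r_i) mod 13^{i+2}, where f′(x) = 3x². Iterate:
  r_0 = 4 (mod 13)
  r_1 = 147 (mod 169)
  r_2 = 485 (mod 2197)
Final: r = 485 with f(r) ≡ 0 mod 13^3.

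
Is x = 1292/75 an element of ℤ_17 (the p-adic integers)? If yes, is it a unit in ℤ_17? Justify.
x ∈ ℤ_17 but not a unit; v_17(x) = 1 > 0

ℤ_17 = {x ∈ ℚ_17 : v_17(x) ≥ 0} and ℤ_17^× = {x ∈ ℤ_17 : v_17(x) = 0}. Here v_17(1292/75) = v_17(num) − v_17(den) = 1; compare against these criteria.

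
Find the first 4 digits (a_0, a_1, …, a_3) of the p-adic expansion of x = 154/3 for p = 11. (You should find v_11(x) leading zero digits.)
(a_0, …, a_3) = (0, 1, 4, 7)

v_11(154/3) = 1, so a_0 = ... = a_0 = 0. Factor out: x = 11^1 · u with u = 14/3 a unit in ℤ_11. Expand u iteratively via a_{v+i} = u_i mod 11, u_{i+1} = (u_i − a_{v+i})/11:
  u_0 = 14/3;  a_1 = 1;  u_1 = (u_0 − 1)/11 = 1/3
  u_1 = 1/3;  a_2 = 4;  u_2 = (u_1 − 4)/11 = -1/3
  u_2 = -1/3;  a_3 = 7;  u_3 = (u_2 − 7)/11 = -2/3
Digits: (0, 1, 4, 7).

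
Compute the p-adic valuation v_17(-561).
v_17(-561) = 1

v_17(n) is the largest exponent k such that 17^k divides n. Factor out: -561 = -17^1 · 33. (Sign doesn't affect v_p.) So v_17(-561) = 1.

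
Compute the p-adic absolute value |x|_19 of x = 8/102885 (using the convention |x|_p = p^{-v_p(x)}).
|8/102885|_19 = 6859

Step 1 — compute v_19(x) by factoring powers of 19 out of the numerator and denominator: v_19(8/102885) = -3. Step 2 — apply |x|_p = p^{-v_p(x)} = 19^{3} = 6859.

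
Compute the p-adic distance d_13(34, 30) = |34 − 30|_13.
d_13(34, 30) = 1

Step 1 — x − y = 34 − 30 = 4. Step 2 — v_13(4) = 0 (factor: 4 = (13^0 · 4); the sign does not affect v_p). Step 3 — |x − y|_13 = 13^{0} = 1.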